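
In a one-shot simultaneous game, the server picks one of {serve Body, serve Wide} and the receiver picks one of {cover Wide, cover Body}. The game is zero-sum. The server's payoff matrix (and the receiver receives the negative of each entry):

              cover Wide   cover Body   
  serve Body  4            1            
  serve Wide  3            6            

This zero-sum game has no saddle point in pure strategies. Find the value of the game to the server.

Set the server's expected payoff from serve Body equal to that from serve Wide:
  the server's expected payoff from serve Body: q·4 + (1−q)·1 = 3q + 1
  the server's expected payoff from serve Wide: q·3 + (1−q)·6 = -3q + 6
  3q + 1 = -3q + 6  ⇒  6q = 5  ⇒  q = 5/6.
The value is the server's expected payoff against this mix (using serve Body): (5/6)·4 + (1/6)·1 = 7/2.

v = 7/2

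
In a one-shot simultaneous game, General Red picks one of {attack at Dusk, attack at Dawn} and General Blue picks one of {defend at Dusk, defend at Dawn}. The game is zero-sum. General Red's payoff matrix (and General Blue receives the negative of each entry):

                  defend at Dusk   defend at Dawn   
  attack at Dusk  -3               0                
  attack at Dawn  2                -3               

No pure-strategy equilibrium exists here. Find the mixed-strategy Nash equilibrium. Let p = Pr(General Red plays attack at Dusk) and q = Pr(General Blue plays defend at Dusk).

p = 5/8, q = 3/8

General Blue's indifference between defend at Dusk and defend at Dawn determines General Red's mixing probability p:
  General Blue's payoff from defend at Dusk: p·3 + (1−p)·(-2) = 5p - 2
  General Blue's payoff from defend at Dawn: p·0 + (1−p)·3 = -3p + 3
  5p - 2 = -3p + 3  ⇒  8p = 5  ⇒  p = 5/8.
General Red's indifference between attack at Dusk and attack at Dawn determines General Blue's mixing probability q:
  General Red's payoff to attack at Dusk: q·(-3) + (1−q)·0 = -3q
  General Red's payoff to attack at Dawn: q·2 + (1−q)·(-3) = 5q - 3
  -3q = 5q - 3  ⇒  -8q = -3  ⇒  q = 3/8.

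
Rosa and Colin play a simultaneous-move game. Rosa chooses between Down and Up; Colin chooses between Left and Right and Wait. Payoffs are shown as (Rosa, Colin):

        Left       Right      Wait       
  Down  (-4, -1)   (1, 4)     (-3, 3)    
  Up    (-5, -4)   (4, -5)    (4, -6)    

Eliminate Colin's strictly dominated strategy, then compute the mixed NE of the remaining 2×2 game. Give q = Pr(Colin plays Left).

Colin's strategy Wait is strictly dominated by Right: 4 > 3 and -5 > -6. Eliminate Wait.
Rosa's indifference between Down and Up determines Colin's mixing probability q:
  Rosa's expected payoff from Down: q·(-4) + (1−q)·1 = -5q + 1
  Rosa's expected payoff from Up: q·(-5) + (1−q)·4 = -9q + 4
  -5q + 1 = -9q + 4  ⇒  4q = 3  ⇒  q = 3/4.

q = 3/4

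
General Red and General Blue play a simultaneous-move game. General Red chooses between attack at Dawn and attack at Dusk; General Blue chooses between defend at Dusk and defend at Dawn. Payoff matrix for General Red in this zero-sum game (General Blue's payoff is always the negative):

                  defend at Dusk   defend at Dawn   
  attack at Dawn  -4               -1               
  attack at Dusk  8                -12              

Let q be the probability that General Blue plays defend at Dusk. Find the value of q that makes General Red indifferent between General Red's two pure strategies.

q = 11/23

Set General Red's expected payoff from attack at Dawn equal to that from attack at Dusk:
  General Red's expected payoff from attack at Dawn: q·(-4) + (1−q)·(-1) = -3q - 1
  General Red's expected payoff from attack at Dusk: q·8 + (1−q)·(-12) = 20q - 12
  -3q - 1 = 20q - 12  ⇒  -23q = -11  ⇒  q = 11/23.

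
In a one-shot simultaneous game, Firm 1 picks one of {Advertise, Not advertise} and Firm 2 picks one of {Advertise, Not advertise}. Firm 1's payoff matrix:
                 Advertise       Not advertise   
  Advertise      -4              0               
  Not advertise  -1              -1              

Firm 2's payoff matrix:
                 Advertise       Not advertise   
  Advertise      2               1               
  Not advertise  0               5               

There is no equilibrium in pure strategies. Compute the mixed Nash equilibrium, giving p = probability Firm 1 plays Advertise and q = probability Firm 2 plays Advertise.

Firm 2's indifference between Advertise and Not advertise determines Firm 1's mixing probability p:
  Firm 2's payoff from Advertise: p·2 + (1−p)·0 = 2p
  Firm 2's payoff from Not advertise: p·1 + (1−p)·5 = -4p + 5
  2p = -4p + 5  ⇒  6p = 5  ⇒  p = 5/6.
In a mixed equilibrium Firm 1 is indifferent between Advertise and Not advertise; this condition fixes q.
  Firm 1's payoff to Advertise: q·(-4) + (1−q)·0 = -4q
  Firm 1's payoff to Not advertise: q·(-1) + (1−q)·(-1) = -1
  -4q = -1  ⇒  -4q = -1  ⇒  q = 1/4.

p = 5/6, q = 1/4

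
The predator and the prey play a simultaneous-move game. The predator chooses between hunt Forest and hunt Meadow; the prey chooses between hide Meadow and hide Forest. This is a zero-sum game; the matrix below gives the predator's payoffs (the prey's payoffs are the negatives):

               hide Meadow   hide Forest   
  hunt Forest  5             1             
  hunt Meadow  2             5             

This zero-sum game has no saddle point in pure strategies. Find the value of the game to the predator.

v = 23/7

The prey's mix must leave the predator indifferent between hunt Forest and hunt Meadow.
  the predator's payoff to hunt Forest: q·5 + (1−q)·1 = 4q + 1
  the predator's payoff to hunt Meadow: q·2 + (1−q)·5 = -3q + 5
  4q + 1 = -3q + 5  ⇒  7q = 4  ⇒  q = 4/7.
The value is the predator's expected payoff against this mix (using hunt Forest): (4/7)·5 + (3/7)·1 = 23/7.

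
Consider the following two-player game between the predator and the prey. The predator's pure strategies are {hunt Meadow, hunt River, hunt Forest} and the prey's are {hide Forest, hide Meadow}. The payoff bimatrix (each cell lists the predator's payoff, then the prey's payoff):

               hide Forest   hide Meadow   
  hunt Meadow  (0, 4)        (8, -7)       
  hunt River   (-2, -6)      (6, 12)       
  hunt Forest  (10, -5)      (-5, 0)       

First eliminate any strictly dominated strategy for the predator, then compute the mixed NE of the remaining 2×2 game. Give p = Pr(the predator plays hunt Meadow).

The predator's strategy hunt River is strictly dominated by hunt Meadow: 0 > -2 and 8 > 6. Eliminate hunt River.
The prey's indifference between hide Forest and hide Meadow determines the predator's mixing probability p:
  the prey's payoff to hide Forest: p·4 + (1−p)·(-5) = 9p - 5
  the prey's payoff to hide Meadow: p·(-7) + (1−p)·0 = -7p
  9p - 5 = -7p  ⇒  16p = 5  ⇒  p = 5/16.

p = 5/16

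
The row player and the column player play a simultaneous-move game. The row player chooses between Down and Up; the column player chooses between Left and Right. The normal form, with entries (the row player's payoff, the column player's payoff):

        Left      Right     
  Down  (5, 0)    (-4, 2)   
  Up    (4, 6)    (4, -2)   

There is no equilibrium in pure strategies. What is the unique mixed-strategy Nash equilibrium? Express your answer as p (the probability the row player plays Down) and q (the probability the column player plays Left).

The column player's indifference between Left and Right determines the row player's mixing probability p:
  the column player's payoff to Left: p·0 + (1−p)·6 = -6p + 6
  the column player's payoff to Right: p·2 + (1−p)·(-2) = 4p - 2
  -6p + 6 = 4p - 2  ⇒  -10p = -8  ⇒  p = 4/5.
For the row player to be willing to mix, the row player must be indifferent between Down and Up, which pins down the column player's mix.
  the row player's payoff from Down: q·5 + (1−q)·(-4) = 9q - 4
  the row player's payoff from Up: q·4 + (1−q)·4 = 4
  9q - 4 = 4  ⇒  9q = 8  ⇒  q = 8/9.

p = 4/5, q = 8/9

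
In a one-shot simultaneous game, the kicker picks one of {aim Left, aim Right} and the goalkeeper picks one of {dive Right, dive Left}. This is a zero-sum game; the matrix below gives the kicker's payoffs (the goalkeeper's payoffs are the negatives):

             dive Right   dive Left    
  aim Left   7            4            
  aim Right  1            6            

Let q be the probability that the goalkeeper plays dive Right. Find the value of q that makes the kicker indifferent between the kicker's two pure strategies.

The kicker's indifference between aim Left and aim Right determines the goalkeeper's mixing probability q:
  the kicker's payoff to aim Left: q·7 + (1−q)·4 = 3q + 4
  the kicker's payoff to aim Right: q·1 + (1−q)·6 = -5q + 6
  3q + 4 = -5q + 6  ⇒  8q = 2  ⇒  q = 1/4.

q = 1/4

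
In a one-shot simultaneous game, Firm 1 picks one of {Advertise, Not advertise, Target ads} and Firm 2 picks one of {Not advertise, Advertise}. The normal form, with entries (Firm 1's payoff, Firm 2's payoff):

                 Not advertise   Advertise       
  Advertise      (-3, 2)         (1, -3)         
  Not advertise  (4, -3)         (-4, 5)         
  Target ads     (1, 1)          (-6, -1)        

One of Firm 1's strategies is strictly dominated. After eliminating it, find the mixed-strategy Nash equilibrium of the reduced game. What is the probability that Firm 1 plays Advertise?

p = 8/13

Firm 1's strategy Target ads is strictly dominated by Not advertise: 4 > 1 and -4 > -6. Eliminate Target ads.
Firm 1's mix must leave Firm 2 indifferent between Not advertise and Advertise.
  Firm 2's expected payoff from Not advertise: p·2 + (1−p)·(-3) = 5p - 3
  Firm 2's expected payoff from Advertise: p·(-3) + (1−p)·5 = -8p + 5
  5p - 3 = -8p + 5  ⇒  13p = 8  ⇒  p = 8/13.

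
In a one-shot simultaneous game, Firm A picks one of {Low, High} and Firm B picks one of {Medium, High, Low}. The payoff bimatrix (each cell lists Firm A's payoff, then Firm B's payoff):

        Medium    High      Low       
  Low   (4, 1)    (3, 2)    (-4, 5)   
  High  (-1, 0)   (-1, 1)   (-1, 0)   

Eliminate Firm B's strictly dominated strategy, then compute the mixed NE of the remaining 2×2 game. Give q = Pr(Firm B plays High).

Firm B's strategy Medium is strictly dominated by High: 2 > 1 and 1 > 0. Eliminate Medium.
Firm A's indifference between Low and High determines Firm B's mixing probability q:
  Firm A's expected payoff from Low: q·3 + (1−q)·(-4) = 7q - 4
  Firm A's expected payoff from High: q·(-1) + (1−q)·(-1) = -1
  7q - 4 = -1  ⇒  7q = 3  ⇒  q = 3/7.

q = 3/7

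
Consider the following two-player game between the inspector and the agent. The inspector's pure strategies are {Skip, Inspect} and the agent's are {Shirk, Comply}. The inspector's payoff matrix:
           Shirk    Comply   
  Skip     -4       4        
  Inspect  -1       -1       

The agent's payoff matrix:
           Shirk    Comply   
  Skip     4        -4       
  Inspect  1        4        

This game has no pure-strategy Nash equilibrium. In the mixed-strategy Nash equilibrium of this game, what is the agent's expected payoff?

20/11

For the agent to be willing to mix, the agent must be indifferent between Shirk and Comply, which pins down the inspector's mix.
  the agent's payoff from Shirk: p·4 + (1−p)·1 = 3p + 1
  the agent's payoff from Comply: p·(-4) + (1−p)·4 = -8p + 4
  3p + 1 = -8p + 4  ⇒  11p = 3  ⇒  p = 3/11.
At equilibrium the agent is indifferent across columns, so the agent's payoff equals the payoff from Shirk: (3/11)·4 + (8/11)·1 = 20/11.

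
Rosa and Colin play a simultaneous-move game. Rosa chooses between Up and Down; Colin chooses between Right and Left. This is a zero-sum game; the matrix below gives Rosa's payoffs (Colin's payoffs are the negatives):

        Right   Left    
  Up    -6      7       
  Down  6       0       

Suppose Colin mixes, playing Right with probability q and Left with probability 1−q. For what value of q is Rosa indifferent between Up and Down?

q = 7/19

In a mixed equilibrium Rosa is indifferent between Up and Down; this condition fixes q.
  Rosa's expected payoff from Up: q·(-6) + (1−q)·7 = -13q + 7
  Rosa's expected payoff from Down: q·6 + (1−q)·0 = 6q
  -13q + 7 = 6q  ⇒  -19q = -7  ⇒  q = 7/19.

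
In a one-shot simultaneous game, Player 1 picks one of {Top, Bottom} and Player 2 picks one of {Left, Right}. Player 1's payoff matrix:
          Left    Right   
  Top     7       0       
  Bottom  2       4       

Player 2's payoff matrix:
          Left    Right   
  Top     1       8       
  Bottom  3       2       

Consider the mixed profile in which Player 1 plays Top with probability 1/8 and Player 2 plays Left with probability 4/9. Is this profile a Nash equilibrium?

Check Player 2's indifference given Player 1's mix p = 1/8:
  payoff from Left = 11/4; payoff from Right = 11/4 — equal.
Check Player 1's indifference given Player 2's mix q = 4/9:
  payoff from Top = 28/9; payoff from Bottom = 28/9 — equal.
Both players are indifferent, so neither can profitably deviate.

Yes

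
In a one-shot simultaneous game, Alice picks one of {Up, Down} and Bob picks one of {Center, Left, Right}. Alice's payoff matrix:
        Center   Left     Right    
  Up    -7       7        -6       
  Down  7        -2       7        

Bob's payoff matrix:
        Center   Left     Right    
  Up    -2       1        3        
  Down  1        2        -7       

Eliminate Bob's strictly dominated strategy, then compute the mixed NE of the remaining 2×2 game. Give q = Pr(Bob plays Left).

Bob's strategy Center is strictly dominated by Left: 1 > -2 and 2 > 1. Eliminate Center.
Bob's mix must leave Alice indifferent between Up and Down.
  Alice's payoff from Up: q·7 + (1−q)·(-6) = 13q - 6
  Alice's payoff from Down: q·(-2) + (1−q)·7 = -9q + 7
  13q - 6 = -9q + 7  ⇒  22q = 13  ⇒  q = 13/22.

q = 13/22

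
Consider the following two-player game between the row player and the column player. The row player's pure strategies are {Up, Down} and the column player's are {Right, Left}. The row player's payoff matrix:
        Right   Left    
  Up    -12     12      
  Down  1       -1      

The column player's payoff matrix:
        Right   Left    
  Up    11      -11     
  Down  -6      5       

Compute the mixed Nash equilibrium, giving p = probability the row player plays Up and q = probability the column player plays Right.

For the column player to be willing to mix, the column player must be indifferent between Right and Left, which pins down the row player's mix.
  the column player's payoff from Right: p·11 + (1−p)·(-6) = 17p - 6
  the column player's payoff from Left: p·(-11) + (1−p)·5 = -16p + 5
  17p - 6 = -16p + 5  ⇒  33p = 11  ⇒  p = 1/3.
The column player's mix must leave the row player indifferent between Up and Down.
  the row player's payoff to Up: q·(-12) + (1−q)·12 = -24q + 12
  the row player's payoff to Down: q·1 + (1−q)·(-1) = 2q - 1
  -24q + 12 = 2q - 1  ⇒  -26q = -13  ⇒  q = 1/2.

p = 1/3, q = 1/2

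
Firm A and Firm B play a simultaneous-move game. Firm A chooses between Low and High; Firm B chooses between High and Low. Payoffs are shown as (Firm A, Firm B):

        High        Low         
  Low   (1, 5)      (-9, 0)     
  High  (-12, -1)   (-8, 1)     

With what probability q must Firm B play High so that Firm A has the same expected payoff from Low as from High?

Firm A's indifference between Low and High determines Firm B's mixing probability q:
  Firm A's payoff from Low: q·1 + (1−q)·(-9) = 10q - 9
  Firm A's payoff from High: q·(-12) + (1−q)·(-8) = -4q - 8
  10q - 9 = -4q - 8  ⇒  14q = 1  ⇒  q = 1/14.

q = 1/14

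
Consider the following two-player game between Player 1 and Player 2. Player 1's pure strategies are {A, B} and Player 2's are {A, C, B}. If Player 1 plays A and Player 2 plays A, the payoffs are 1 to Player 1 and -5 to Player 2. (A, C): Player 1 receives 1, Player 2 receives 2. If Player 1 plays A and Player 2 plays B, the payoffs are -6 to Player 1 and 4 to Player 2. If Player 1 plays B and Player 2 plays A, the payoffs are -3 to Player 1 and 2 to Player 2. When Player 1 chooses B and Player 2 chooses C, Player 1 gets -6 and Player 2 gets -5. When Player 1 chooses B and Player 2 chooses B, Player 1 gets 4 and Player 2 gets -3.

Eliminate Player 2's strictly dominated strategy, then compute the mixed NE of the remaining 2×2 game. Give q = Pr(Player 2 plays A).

q = 5/7

Player 2's strategy C is strictly dominated by B: 4 > 2 and -3 > -5. Eliminate C.
Player 2's mix must leave Player 1 indifferent between A and B.
  Player 1's expected payoff from A: q·1 + (1−q)·(-6) = 7q - 6
  Player 1's expected payoff from B: q·(-3) + (1−q)·4 = -7q + 4
  7q - 6 = -7q + 4  ⇒  14q = 10  ⇒  q = 5/7.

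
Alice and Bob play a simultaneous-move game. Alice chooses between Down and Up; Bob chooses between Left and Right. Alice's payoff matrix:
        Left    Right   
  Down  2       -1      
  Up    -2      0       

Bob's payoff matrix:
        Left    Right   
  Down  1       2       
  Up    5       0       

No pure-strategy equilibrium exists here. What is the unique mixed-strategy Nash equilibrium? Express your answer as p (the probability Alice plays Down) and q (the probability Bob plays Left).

p = 5/6, q = 1/5

Set Bob's expected payoff from Left equal to that from Right:
  Bob's expected payoff from Left: p·1 + (1−p)·5 = -4p + 5
  Bob's expected payoff from Right: p·2 + (1−p)·0 = 2p
  -4p + 5 = 2p  ⇒  -6p = -5  ⇒  p = 5/6.
Alice's indifference between Down and Up determines Bob's mixing probability q:
  Alice's payoff to Down: q·2 + (1−q)·(-1) = 3q - 1
  Alice's payoff to Up: q·(-2) + (1−q)·0 = -2q
  3q - 1 = -2q  ⇒  5q = 1  ⇒  q = 1/5.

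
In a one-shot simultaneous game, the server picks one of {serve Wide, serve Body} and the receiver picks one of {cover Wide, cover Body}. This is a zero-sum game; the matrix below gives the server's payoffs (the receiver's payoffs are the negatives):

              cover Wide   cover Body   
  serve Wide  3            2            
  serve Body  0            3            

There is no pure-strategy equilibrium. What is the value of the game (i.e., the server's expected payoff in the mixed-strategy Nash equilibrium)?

For the server to be willing to mix, the server must be indifferent between serve Wide and serve Body, which pins down the receiver's mix.
  the server's payoff from serve Wide: q·3 + (1−q)·2 = q + 2
  the server's payoff from serve Body: q·0 + (1−q)·3 = -3q + 3
  q + 2 = -3q + 3  ⇒  4q = 1  ⇒  q = 1/4.
The value is the server's expected payoff against this mix (using serve Wide): (1/4)·3 + (3/4)·2 = 9/4.

v = 9/4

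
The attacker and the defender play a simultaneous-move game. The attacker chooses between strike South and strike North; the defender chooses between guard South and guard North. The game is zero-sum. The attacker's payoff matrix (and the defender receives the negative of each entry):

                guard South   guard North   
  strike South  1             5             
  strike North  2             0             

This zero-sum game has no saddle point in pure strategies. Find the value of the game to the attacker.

For the attacker to be willing to mix, the attacker must be indifferent between strike South and strike North, which pins down the defender's mix.
  the attacker's payoff to strike South: q·1 + (1−q)·5 = -4q + 5
  the attacker's payoff to strike North: q·2 + (1−q)·0 = 2q
  -4q + 5 = 2q  ⇒  -6q = -5  ⇒  q = 5/6.
The value is the attacker's expected payoff against this mix (using strike South): (5/6)·1 + (1/6)·5 = 5/3.

v = 5/3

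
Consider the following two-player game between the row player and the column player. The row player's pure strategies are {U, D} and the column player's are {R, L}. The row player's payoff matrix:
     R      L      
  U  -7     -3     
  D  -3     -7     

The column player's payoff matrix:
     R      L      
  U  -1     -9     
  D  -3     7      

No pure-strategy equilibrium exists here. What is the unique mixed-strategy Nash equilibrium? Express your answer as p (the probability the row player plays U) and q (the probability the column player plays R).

The row player's mix must leave the column player indifferent between R and L.
  the column player's payoff to R: p·(-1) + (1−p)·(-3) = 2p - 3
  the column player's payoff to L: p·(-9) + (1−p)·7 = -16p + 7
  2p - 3 = -16p + 7  ⇒  18p = 10  ⇒  p = 5/9.
Set the row player's expected payoff from U equal to that from D:
  the row player's payoff from U: q·(-7) + (1−q)·(-3) = -4q - 3
  the row player's payoff from D: q·(-3) + (1−q)·(-7) = 4q - 7
  -4q - 3 = 4q - 7  ⇒  -8q = -4  ⇒  q = 1/2.

p = 5/9, q = 1/2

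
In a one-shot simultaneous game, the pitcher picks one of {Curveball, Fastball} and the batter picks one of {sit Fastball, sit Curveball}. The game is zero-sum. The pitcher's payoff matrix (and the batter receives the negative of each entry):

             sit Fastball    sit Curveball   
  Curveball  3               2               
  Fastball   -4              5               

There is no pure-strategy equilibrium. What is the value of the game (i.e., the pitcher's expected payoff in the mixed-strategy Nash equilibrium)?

For the pitcher to be willing to mix, the pitcher must be indifferent between Curveball and Fastball, which pins down the batter's mix.
  the pitcher's payoff from Curveball: q·3 + (1−q)·2 = q + 2
  the pitcher's payoff from Fastball: q·(-4) + (1−q)·5 = -9q + 5
  q + 2 = -9q + 5  ⇒  10q = 3  ⇒  q = 3/10.
The value is the pitcher's expected payoff against this mix (using Curveball): (3/10)·3 + (7/10)·2 = 23/10.

v = 23/10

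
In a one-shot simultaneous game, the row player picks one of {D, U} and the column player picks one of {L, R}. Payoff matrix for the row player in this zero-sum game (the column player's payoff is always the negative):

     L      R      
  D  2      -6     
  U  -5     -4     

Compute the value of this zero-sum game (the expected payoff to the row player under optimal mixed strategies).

v = -38/9

For the row player to be willing to mix, the row player must be indifferent between D and U, which pins down the column player's mix.
  the row player's expected payoff from D: q·2 + (1−q)·(-6) = 8q - 6
  the row player's expected payoff from U: q·(-5) + (1−q)·(-4) = -q - 4
  8q - 6 = -q - 4  ⇒  9q = 2  ⇒  q = 2/9.
The value is the row player's expected payoff against this mix (using D): (2/9)·2 + (7/9)·(-6) = -38/9.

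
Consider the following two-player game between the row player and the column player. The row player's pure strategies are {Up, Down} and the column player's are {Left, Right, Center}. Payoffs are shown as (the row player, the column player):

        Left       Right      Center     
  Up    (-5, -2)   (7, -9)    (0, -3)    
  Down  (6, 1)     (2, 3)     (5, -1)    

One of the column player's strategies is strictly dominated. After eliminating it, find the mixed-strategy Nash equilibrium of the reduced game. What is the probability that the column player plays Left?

q = 5/16

The column player's strategy Center is strictly dominated by Left: -2 > -3 and 1 > -1. Eliminate Center.
Set the row player's expected payoff from Up equal to that from Down:
  the row player's payoff from Up: q·(-5) + (1−q)·7 = -12q + 7
  the row player's payoff from Down: q·6 + (1−q)·2 = 4q + 2
  -12q + 7 = 4q + 2  ⇒  -16q = -5  ⇒  q = 5/16.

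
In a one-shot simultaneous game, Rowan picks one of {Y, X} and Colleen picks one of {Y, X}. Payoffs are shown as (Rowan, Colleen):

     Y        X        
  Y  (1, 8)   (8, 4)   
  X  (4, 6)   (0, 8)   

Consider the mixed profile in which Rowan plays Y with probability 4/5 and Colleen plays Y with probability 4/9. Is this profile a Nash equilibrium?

No

Given Rowan's mix p = 4/5, Colleen's payoff from Y is 38/5 but from X is 24/5. Colleen strictly prefers Y, so Colleen would not mix.
So the proposed profile is not a Nash equilibrium.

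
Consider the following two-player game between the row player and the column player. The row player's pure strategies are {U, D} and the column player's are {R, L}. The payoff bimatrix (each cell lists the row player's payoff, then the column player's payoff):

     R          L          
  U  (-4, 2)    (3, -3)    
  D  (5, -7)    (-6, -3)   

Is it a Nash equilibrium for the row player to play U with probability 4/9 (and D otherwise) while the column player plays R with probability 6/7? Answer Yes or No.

Given the column player's mix q = 6/7, the row player's payoff from U is -3 but from D is 24/7. The row player strictly prefers D, so the row player would not mix.
So the proposed profile is not a Nash equilibrium.

No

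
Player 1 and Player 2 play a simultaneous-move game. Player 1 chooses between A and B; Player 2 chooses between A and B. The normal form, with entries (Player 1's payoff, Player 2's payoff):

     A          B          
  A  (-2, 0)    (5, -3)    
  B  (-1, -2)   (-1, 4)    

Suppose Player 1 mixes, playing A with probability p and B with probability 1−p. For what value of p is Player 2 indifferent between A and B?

p = 2/3

Player 1's mix must leave Player 2 indifferent between A and B.
  Player 2's payoff to A: p·0 + (1−p)·(-2) = 2p - 2
  Player 2's payoff to B: p·(-3) + (1−p)·4 = -7p + 4
  2p - 2 = -7p + 4  ⇒  9p = 6  ⇒  p = 2/3.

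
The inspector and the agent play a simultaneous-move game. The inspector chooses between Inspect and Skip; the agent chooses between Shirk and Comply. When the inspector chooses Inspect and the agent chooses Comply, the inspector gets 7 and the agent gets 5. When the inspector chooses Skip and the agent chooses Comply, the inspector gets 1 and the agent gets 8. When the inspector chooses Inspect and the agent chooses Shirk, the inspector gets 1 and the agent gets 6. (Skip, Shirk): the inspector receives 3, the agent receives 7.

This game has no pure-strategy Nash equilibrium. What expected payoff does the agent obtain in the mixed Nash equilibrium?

Set the agent's expected payoff from Shirk equal to that from Comply:
  the agent's payoff from Shirk: p·6 + (1−p)·7 = -p + 7
  the agent's payoff from Comply: p·5 + (1−p)·8 = -3p + 8
  -p + 7 = -3p + 8  ⇒  2p = 1  ⇒  p = 1/2.
At equilibrium the agent is indifferent across columns, so the agent's payoff equals the payoff from Shirk: (1/2)·6 + (1/2)·7 = 13/2.

13/2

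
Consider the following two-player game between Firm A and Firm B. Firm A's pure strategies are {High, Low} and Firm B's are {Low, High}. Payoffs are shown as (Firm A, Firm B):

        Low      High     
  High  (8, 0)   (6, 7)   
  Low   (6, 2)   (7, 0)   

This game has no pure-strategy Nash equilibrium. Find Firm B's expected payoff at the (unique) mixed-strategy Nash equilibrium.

For Firm B to be willing to mix, Firm B must be indifferent between Low and High, which pins down Firm A's mix.
  Firm B's payoff to Low: p·0 + (1−p)·2 = -2p + 2
  Firm B's payoff to High: p·7 + (1−p)·0 = 7p
  -2p + 2 = 7p  ⇒  -9p = -2  ⇒  p = 2/9.
At equilibrium Firm B is indifferent across columns, so Firm B's payoff equals the payoff from Low: (2/9)·0 + (7/9)·2 = 14/9.

14/9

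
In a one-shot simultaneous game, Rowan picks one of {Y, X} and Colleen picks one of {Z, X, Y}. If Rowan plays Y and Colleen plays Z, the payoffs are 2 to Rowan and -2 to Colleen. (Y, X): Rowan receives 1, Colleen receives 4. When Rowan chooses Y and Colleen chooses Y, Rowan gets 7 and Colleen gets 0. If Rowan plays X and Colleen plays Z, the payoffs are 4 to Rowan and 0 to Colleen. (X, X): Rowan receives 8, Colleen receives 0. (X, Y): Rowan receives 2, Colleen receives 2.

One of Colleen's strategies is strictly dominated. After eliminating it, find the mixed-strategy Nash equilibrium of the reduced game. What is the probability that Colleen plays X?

Colleen's strategy Z is strictly dominated by Y: 0 > -2 and 2 > 0. Eliminate Z.
Colleen's mix must leave Rowan indifferent between Y and X.
  Rowan's payoff from Y: q·1 + (1−q)·7 = -6q + 7
  Rowan's payoff from X: q·8 + (1−q)·2 = 6q + 2
  -6q + 7 = 6q + 2  ⇒  -12q = -5  ⇒  q = 5/12.

q = 5/12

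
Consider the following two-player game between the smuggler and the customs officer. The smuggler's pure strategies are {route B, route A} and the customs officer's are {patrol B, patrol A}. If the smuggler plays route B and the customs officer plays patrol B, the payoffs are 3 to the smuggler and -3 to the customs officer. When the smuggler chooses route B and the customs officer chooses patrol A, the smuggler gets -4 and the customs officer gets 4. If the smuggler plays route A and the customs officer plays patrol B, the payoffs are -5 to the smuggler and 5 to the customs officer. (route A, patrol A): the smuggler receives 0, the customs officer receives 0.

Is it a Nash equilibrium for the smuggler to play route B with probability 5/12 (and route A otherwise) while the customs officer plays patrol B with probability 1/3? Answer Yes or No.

Yes

Check the customs officer's indifference given the smuggler's mix p = 5/12:
  payoff from patrol B = 5/3; payoff from patrol A = 5/3 — equal.
Check the smuggler's indifference given the customs officer's mix q = 1/3:
  payoff from route B = -5/3; payoff from route A = -5/3 — equal.
Both players are indifferent, so neither can profitably deviate.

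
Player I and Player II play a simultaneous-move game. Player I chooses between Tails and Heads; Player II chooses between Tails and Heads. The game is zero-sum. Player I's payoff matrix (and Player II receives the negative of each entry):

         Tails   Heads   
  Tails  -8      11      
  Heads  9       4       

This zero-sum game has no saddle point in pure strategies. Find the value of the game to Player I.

In a mixed equilibrium Player I is indifferent between Tails and Heads; this condition fixes q.
  Player I's payoff to Tails: q·(-8) + (1−q)·11 = -19q + 11
  Player I's payoff to Heads: q·9 + (1−q)·4 = 5q + 4
  -19q + 11 = 5q + 4  ⇒  -24q = -7  ⇒  q = 7/24.
The value is Player I's expected payoff against this mix (using Tails): (7/24)·(-8) + (17/24)·11 = 131/24.

v = 131/24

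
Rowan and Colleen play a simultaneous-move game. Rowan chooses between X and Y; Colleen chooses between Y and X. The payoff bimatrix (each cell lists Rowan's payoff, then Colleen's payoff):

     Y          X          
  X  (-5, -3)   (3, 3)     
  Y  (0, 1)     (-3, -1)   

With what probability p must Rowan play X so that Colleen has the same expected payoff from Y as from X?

p = 1/4

For Colleen to be willing to mix, Colleen must be indifferent between Y and X, which pins down Rowan's mix.
  Colleen's expected payoff from Y: p·(-3) + (1−p)·1 = -4p + 1
  Colleen's expected payoff from X: p·3 + (1−p)·(-1) = 4p - 1
  -4p + 1 = 4p - 1  ⇒  -8p = -2  ⇒  p = 1/4.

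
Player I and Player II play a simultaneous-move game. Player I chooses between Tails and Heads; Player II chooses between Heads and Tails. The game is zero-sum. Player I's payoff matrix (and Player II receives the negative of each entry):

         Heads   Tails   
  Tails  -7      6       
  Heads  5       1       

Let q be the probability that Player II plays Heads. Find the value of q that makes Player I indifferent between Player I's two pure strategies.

For Player I to be willing to mix, Player I must be indifferent between Tails and Heads, which pins down Player II's mix.
  Player I's payoff to Tails: q·(-7) + (1−q)·6 = -13q + 6
  Player I's payoff to Heads: q·5 + (1−q)·1 = 4q + 1
  -13q + 6 = 4q + 1  ⇒  -17q = -5  ⇒  q = 5/17.

q = 5/17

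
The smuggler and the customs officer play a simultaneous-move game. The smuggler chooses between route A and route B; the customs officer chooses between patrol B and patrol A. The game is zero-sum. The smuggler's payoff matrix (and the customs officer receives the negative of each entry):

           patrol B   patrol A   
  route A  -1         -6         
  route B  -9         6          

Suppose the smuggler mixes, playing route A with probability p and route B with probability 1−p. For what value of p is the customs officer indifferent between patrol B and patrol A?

p = 3/4

In a mixed equilibrium the customs officer is indifferent between patrol B and patrol A; this condition fixes p.
  the customs officer's payoff from patrol B: p·1 + (1−p)·9 = -8p + 9
  the customs officer's payoff from patrol A: p·6 + (1−p)·(-6) = 12p - 6
  -8p + 9 = 12p - 6  ⇒  -20p = -15  ⇒  p = 3/4.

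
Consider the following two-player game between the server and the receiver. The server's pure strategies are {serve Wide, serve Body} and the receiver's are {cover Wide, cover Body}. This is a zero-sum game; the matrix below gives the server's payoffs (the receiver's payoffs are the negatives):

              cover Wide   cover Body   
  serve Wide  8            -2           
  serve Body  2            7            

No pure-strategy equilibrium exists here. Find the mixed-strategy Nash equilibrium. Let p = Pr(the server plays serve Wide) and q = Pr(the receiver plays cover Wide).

p = 1/3, q = 3/5

The server's mix must leave the receiver indifferent between cover Wide and cover Body.
  the receiver's payoff from cover Wide: p·(-8) + (1−p)·(-2) = -6p - 2
  the receiver's payoff from cover Body: p·2 + (1−p)·(-7) = 9p - 7
  -6p - 2 = 9p - 7  ⇒  -15p = -5  ⇒  p = 1/3.
The receiver's mix must leave the server indifferent between serve Wide and serve Body.
  the server's expected payoff from serve Wide: q·8 + (1−q)·(-2) = 10q - 2
  the server's expected payoff from serve Body: q·2 + (1−q)·7 = -5q + 7
  10q - 2 = -5q + 7  ⇒  15q = 9  ⇒  q = 3/5.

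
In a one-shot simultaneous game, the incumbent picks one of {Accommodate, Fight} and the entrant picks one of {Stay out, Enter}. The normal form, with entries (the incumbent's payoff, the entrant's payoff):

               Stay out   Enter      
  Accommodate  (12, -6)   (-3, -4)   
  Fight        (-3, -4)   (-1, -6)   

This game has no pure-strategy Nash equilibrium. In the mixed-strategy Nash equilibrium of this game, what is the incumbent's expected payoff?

-21/17

The incumbent's indifference between Accommodate and Fight determines the entrant's mixing probability q:
  the incumbent's expected payoff from Accommodate: q·12 + (1−q)·(-3) = 15q - 3
  the incumbent's expected payoff from Fight: q·(-3) + (1−q)·(-1) = -2q - 1
  15q - 3 = -2q - 1  ⇒  17q = 2  ⇒  q = 2/17.
At equilibrium the incumbent is indifferent across rows, so the incumbent's payoff equals the payoff from Accommodate: (2/17)·12 + (15/17)·(-3) = -21/17.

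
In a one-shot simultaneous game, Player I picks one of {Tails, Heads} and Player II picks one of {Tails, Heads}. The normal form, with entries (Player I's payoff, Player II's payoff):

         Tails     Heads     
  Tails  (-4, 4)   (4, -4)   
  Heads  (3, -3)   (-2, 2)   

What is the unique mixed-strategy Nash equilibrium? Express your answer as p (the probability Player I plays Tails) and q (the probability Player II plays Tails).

p = 5/13, q = 6/13

Set Player II's expected payoff from Tails equal to that from Heads:
  Player II's payoff to Tails: p·4 + (1−p)·(-3) = 7p - 3
  Player II's payoff to Heads: p·(-4) + (1−p)·2 = -6p + 2
  7p - 3 = -6p + 2  ⇒  13p = 5  ⇒  p = 5/13.
Player I's indifference between Tails and Heads determines Player II's mixing probability q:
  Player I's payoff to Tails: q·(-4) + (1−q)·4 = -8q + 4
  Player I's payoff to Heads: q·3 + (1−q)·(-2) = 5q - 2
  -8q + 4 = 5q - 2  ⇒  -13q = -6  ⇒  q = 6/13.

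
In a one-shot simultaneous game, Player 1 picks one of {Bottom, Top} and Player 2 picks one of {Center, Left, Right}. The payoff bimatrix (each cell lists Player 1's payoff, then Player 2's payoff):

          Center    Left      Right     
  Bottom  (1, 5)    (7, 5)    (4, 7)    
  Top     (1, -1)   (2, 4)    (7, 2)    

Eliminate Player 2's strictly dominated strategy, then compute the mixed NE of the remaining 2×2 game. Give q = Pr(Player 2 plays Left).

q = 3/8

Player 2's strategy Center is strictly dominated by Right: 7 > 5 and 2 > -1. Eliminate Center.
For Player 1 to be willing to mix, Player 1 must be indifferent between Bottom and Top, which pins down Player 2's mix.
  Player 1's payoff from Bottom: q·7 + (1−q)·4 = 3q + 4
  Player 1's payoff from Top: q·2 + (1−q)·7 = -5q + 7
  3q + 4 = -5q + 7  ⇒  8q = 3  ⇒  q = 3/8.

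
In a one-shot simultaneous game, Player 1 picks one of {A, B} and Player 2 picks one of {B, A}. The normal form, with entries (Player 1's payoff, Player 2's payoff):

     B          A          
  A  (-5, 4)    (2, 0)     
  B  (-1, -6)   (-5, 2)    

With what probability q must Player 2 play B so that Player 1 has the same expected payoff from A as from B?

Player 1's indifference between A and B determines Player 2's mixing probability q:
  Player 1's expected payoff from A: q·(-5) + (1−q)·2 = -7q + 2
  Player 1's expected payoff from B: q·(-1) + (1−q)·(-5) = 4q - 5
  -7q + 2 = 4q - 5  ⇒  -11q = -7  ⇒  q = 7/11.

q = 7/11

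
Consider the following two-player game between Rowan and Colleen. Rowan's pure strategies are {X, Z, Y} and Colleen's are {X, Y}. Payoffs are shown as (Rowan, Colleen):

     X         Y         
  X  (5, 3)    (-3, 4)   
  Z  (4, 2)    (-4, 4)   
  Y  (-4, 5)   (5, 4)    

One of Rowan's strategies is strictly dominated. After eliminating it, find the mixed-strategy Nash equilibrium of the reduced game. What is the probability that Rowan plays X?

p = 1/2

Rowan's strategy Z is strictly dominated by X: 5 > 4 and -3 > -4. Eliminate Z.
In a mixed equilibrium Colleen is indifferent between X and Y; this condition fixes p.
  Colleen's expected payoff from X: p·3 + (1−p)·5 = -2p + 5
  Colleen's expected payoff from Y: p·4 + (1−p)·4 = 4
  -2p + 5 = 4  ⇒  -2p = -1  ⇒  p = 1/2.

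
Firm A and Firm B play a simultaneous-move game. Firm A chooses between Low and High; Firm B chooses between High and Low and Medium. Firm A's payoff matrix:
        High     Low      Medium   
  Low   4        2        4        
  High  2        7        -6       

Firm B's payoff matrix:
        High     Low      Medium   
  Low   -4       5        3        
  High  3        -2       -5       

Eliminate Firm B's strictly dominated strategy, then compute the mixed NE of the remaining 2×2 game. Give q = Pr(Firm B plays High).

Firm B's strategy Medium is strictly dominated by Low: 5 > 3 and -2 > -5. Eliminate Medium.
Firm B's mix must leave Firm A indifferent between Low and High.
  Firm A's payoff to Low: q·4 + (1−q)·2 = 2q + 2
  Firm A's payoff to High: q·2 + (1−q)·7 = -5q + 7
  2q + 2 = -5q + 7  ⇒  7q = 5  ⇒  q = 5/7.

q = 5/7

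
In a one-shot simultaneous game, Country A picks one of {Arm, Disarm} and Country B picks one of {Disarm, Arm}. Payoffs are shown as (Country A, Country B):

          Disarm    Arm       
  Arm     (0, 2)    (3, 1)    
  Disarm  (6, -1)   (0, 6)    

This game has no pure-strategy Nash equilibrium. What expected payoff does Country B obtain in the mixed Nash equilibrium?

Country B's indifference between Disarm and Arm determines Country A's mixing probability p:
  Country B's payoff to Disarm: p·2 + (1−p)·(-1) = 3p - 1
  Country B's payoff to Arm: p·1 + (1−p)·6 = -5p + 6
  3p - 1 = -5p + 6  ⇒  8p = 7  ⇒  p = 7/8.
At equilibrium Country B is indifferent across columns, so Country B's payoff equals the payoff from Disarm: (7/8)·2 + (1/8)·(-1) = 13/8.

13/8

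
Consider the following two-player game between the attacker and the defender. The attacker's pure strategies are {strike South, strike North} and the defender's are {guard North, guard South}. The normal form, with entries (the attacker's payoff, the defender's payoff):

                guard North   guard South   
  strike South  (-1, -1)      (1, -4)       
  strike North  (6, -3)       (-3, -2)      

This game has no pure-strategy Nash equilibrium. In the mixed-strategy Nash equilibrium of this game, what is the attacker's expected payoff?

Set the attacker's expected payoff from strike South equal to that from strike North:
  the attacker's expected payoff from strike South: q·(-1) + (1−q)·1 = -2q + 1
  the attacker's expected payoff from strike North: q·6 + (1−q)·(-3) = 9q - 3
  -2q + 1 = 9q - 3  ⇒  -11q = -4  ⇒  q = 4/11.
At equilibrium the attacker is indifferent across rows, so the attacker's payoff equals the payoff from strike South: (4/11)·(-1) + (7/11)·1 = 3/11.

3/11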